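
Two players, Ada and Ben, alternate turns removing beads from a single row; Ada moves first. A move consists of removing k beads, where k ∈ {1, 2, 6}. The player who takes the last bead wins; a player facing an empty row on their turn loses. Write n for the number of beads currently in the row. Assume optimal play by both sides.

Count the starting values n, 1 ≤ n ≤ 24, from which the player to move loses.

7

Label each position W (a win for the player to move) or L (a loss). A position with no legal move is L; any other position is W exactly when some move reaches an L, and L when every move reaches a W.
n=0: no move → L
n=1: can move to 0, which is L ⇒ W
n=2: can move to 0, which is L ⇒ W
n=3: moves to 2(W), 1(W); every one is W ⇒ L
n=4: can move to 3, which is L ⇒ W
n=5: can move to 3, which is L ⇒ W
n=6: can move to 0, which is L ⇒ W
n=7: moves to 6(W), 5(W), 1(W); every one is W ⇒ L
n=8: can move to 7, which is L ⇒ W
n=9: can move to 7, which is L ⇒ W
n=10: moves to 9(W), 8(W), 4(W); every one is W ⇒ L
n=11: can move to 10, which is L ⇒ W
n=12: can move to 10, which is L ⇒ W
n=13: can move to 7, which is L ⇒ W
n=14: moves to 13(W), 12(W), 8(W); every one is W ⇒ L
n=15: can move to 14, which is L ⇒ W
n=16: can move to 14, which is L ⇒ W
n=17: moves to 16(W), 15(W), 11(W); every one is W ⇒ L
n=18: can move to 17, which is L ⇒ W
n=19: can move to 17, which is L ⇒ W
n=20: can move to 14, which is L ⇒ W
n=21: moves to 20(W), 19(W), 15(W); every one is W ⇒ L
n=22: can move to 21, which is L ⇒ W
n=23: can move to 21, which is L ⇒ W
n=24: moves to 23(W), 22(W), 18(W); every one is W ⇒ L
L entries with 1 ≤ n ≤ 24 (n=0 is outside the asked range and is not counted): n = 3, 7, 10, 14, 17, 21, 24; that makes 7.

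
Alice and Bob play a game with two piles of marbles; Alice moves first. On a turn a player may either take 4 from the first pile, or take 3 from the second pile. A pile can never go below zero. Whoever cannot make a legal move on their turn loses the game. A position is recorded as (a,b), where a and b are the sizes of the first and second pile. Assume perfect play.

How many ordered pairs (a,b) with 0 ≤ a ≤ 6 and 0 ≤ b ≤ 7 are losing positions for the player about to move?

29

Work bottom-up. With no move the player to move loses. Otherwise the position is W if at least one move leads to an L position for the opponent, and L if every move leads to a W.
Every move lowers a or b (never raises either), so fill the grid row by row in increasing a, and left to right within a row: each cell's successors are then already labelled.
      b=0  b=1  b=2  b=3  b=4  b=5  b=6  b=7
a=0:    L    L    L    W    W    W    L    L
a=1:    L    L    L    W    W    W    L    L
a=2:    L    L    L    W    W    W    L    L
a=3:    L    L    L    W    W    W    L    L
a=4:    W    W    W    L    L    L    W    W
a=5:    W    W    W    L    L    L    W    W
a=6:    W    W    W    L    L    L    W    W
Cells with no legal move (terminal, hence L): (0,0), (0,1), (0,2), (1,0), (1,1), (1,2), (2,0), (2,1), (2,2), (3,0), (3,1), (3,2).
The remaining L cells, each justified by listing all of its moves:
(0,6): L (sole option (0,3)(W) is W)
(0,7): L (sole option (0,4)(W) is W)
(1,6): L (sole option (1,3)(W) is W)
(1,7): L (sole option (1,4)(W) is W)
(2,6): L (sole option (2,3)(W) is W)
(2,7): L (sole option (2,4)(W) is W)
(3,6): L (sole option (3,3)(W) is W)
(3,7): L (sole option (3,4)(W) is W)
(4,3): L (options (0,3)(W), (4,0)(W) are all W)
(4,4): L (options (0,4)(W), (4,1)(W) are all W)
(4,5): L (options (0,5)(W), (4,2)(W) are all W)
(5,3): L (options (1,3)(W), (5,0)(W) are all W)
(5,4): L (options (1,4)(W), (5,1)(W) are all W)
(5,5): L (options (1,5)(W), (5,2)(W) are all W)
(6,3): L (options (2,3)(W), (6,0)(W) are all W)
(6,4): L (options (2,4)(W), (6,1)(W) are all W)
(6,5): L (options (2,5)(W), (6,2)(W) are all W)
Every other cell has at least one move into one of the L cells above, so it is W.
L cells per row: a=0: 5, a=1: 5, a=2: 5, a=3: 5, a=4: 3, a=5: 3, a=6: 3; total 29.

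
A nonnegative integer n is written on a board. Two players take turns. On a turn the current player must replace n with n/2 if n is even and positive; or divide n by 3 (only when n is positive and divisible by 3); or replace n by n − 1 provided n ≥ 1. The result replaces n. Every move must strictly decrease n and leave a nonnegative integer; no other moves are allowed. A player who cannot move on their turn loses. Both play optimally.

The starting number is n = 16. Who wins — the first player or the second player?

The second player wins.

Label each position W (a win for the player to move) or L (a loss). A position with no legal move is L; any other position is W exactly when some move reaches an L, and L when every move reaches a W.
n=0: no move → L
n=1: →0(L), so W
n=2: →1(W) only, which is W, so L
n=3: →2(L), so W
n=4: →2(L), so W
n=5: →4(W) only, which is W, so L
n=6: →2(L), so W
n=7: →6(W) only, which is W, so L
n=8: →7(L), so W
n=9: →3(W), 8(W) — all W, so L
n=10: →5(L), so W
n=11: →10(W) only, which is W, so L
n=12: →11(L), so W
n=13: →12(W) only, which is W, so L
n=14: →7(L), so W
n=15: →5(L), so W
n=16: →8(W), 15(W) — all W, so L
Every move from 16 reaches a W position, so the mover loses.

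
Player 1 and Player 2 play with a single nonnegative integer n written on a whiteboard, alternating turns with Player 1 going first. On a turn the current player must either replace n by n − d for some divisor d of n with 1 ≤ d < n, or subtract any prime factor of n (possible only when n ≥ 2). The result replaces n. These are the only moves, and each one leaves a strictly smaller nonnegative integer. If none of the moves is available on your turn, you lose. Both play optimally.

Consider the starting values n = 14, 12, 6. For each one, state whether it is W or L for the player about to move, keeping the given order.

Compute win/loss labels from the base case upward. A position with no move is L. Any other position is W if it can reach an L in one move, else L.
n=0: no move → L
n=1: no move → L
n=2: reaches L-position 0 → W
n=3: reaches L-position 0 → W
n=4: only reaches 2(W), 3(W), all W → L
n=5: reaches L-position 0 → W
n=6: reaches L-position 4 → W
n=7: reaches L-position 0 → W
n=8: reaches L-position 4 → W
n=9: only reaches 6(W), 8(W), all W → L
n=10: reaches L-position 9 → W
n=11: reaches L-position 0 → W
n=12: reaches L-position 9 → W
n=13: reaches L-position 0 → W
n=14: only reaches 7(W), 12(W), 13(W), all W → L

14: L, 12: W, 6: W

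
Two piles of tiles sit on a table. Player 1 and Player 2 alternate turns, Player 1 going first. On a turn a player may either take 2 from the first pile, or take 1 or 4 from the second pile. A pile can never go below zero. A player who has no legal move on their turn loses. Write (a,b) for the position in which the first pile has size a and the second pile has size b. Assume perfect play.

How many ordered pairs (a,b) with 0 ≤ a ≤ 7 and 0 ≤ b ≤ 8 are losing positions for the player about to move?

32

Classify positions by backward induction: terminal positions (no move available) are L. From any other position, the mover wins iff some move reaches an L.
Every move lowers a or b (never raises either), so fill the grid row by row in increasing a, and left to right within a row: each cell's successors are then already labelled.
      b=0  b=1  b=2  b=3  b=4  b=5  b=6  b=7  b=8
a=0:    L    W    L    W    W    L    W    L    W
a=1:    L    W    L    W    W    L    W    L    W
a=2:    W    L    W    L    W    W    L    W    L
a=3:    W    L    W    L    W    W    L    W    L
a=4:    L    W    L    W    W    L    W    L    W
a=5:    L    W    L    W    W    L    W    L    W
a=6:    W    L    W    L    W    W    L    W    L
a=7:    W    L    W    L    W    W    L    W    L
Cells with no legal move (terminal, hence L): (0,0), (1,0).
The remaining L cells, each justified by listing all of its moves:
(0,2): L (sole option (0,1)(W) is W)
(0,5): L (options (0,4)(W), (0,1)(W) are all W)
(0,7): L (options (0,6)(W), (0,3)(W) are all W)
(1,2): L (sole option (1,1)(W) is W)
(1,5): L (options (1,4)(W), (1,1)(W) are all W)
(1,7): L (options (1,6)(W), (1,3)(W) are all W)
(2,1): L (options (0,1)(W), (2,0)(W) are all W)
(2,3): L (options (0,3)(W), (2,2)(W) are all W)
(2,6): L (options (0,6)(W), (2,5)(W), (2,2)(W) are all W)
(2,8): L (options (0,8)(W), (2,7)(W), (2,4)(W) are all W)
(3,1): L (options (1,1)(W), (3,0)(W) are all W)
(3,3): L (options (1,3)(W), (3,2)(W) are all W)
(3,6): L (options (1,6)(W), (3,5)(W), (3,2)(W) are all W)
(3,8): L (options (1,8)(W), (3,7)(W), (3,4)(W) are all W)
(4,0): L (sole option (2,0)(W) is W)
(4,2): L (options (2,2)(W), (4,1)(W) are all W)
(4,5): L (options (2,5)(W), (4,4)(W), (4,1)(W) are all W)
(4,7): L (options (2,7)(W), (4,6)(W), (4,3)(W) are all W)
(5,0): L (sole option (3,0)(W) is W)
(5,2): L (options (3,2)(W), (5,1)(W) are all W)
(5,5): L (options (3,5)(W), (5,4)(W), (5,1)(W) are all W)
(5,7): L (options (3,7)(W), (5,6)(W), (5,3)(W) are all W)
(6,1): L (options (4,1)(W), (6,0)(W) are all W)
(6,3): L (options (4,3)(W), (6,2)(W) are all W)
(6,6): L (options (4,6)(W), (6,5)(W), (6,2)(W) are all W)
(6,8): L (options (4,8)(W), (6,7)(W), (6,4)(W) are all W)
(7,1): L (options (5,1)(W), (7,0)(W) are all W)
(7,3): L (options (5,3)(W), (7,2)(W) are all W)
(7,6): L (options (5,6)(W), (7,5)(W), (7,2)(W) are all W)
(7,8): L (options (5,8)(W), (7,7)(W), (7,4)(W) are all W)
Every other cell has at least one move into one of the L cells above, so it is W.
L cells per row: a=0: 4, a=1: 4, a=2: 4, a=3: 4, a=4: 4, a=5: 4, a=6: 4, a=7: 4; total 32.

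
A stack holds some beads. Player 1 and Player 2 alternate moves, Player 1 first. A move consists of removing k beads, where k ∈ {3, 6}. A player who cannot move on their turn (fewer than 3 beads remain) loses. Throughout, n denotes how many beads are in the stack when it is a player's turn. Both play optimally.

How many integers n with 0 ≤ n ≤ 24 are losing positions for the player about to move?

Positions with no move are L. A position that does have a move is losing for the player to move precisely when every available move leads to a winning position for the opponent. Fill in the labels:
n=0: no move → L
n=1: no move → L
n=2: no move → L
n=3: reaches L-position 0 → W
n=4: reaches L-position 1 → W
n=5: reaches L-position 2 → W
n=6: reaches L-position 0 → W
n=7: reaches L-position 1 → W
n=8: reaches L-position 2 → W
n=9: only reaches 6(W), 3(W), all W → L
n=10: only reaches 7(W), 4(W), all W → L
n=11: only reaches 8(W), 5(W), all W → L
n=12: reaches L-position 9 → W
n=13: reaches L-position 10 → W
n=14: reaches L-position 11 → W
n=15: reaches L-position 9 → W
n=16: reaches L-position 10 → W
n=17: reaches L-position 11 → W
n=18: only reaches 15(W), 12(W), all W → L
n=19: only reaches 16(W), 13(W), all W → L
n=20: only reaches 17(W), 14(W), all W → L
n=21: reaches L-position 18 → W
n=22: reaches L-position 19 → W
n=23: reaches L-position 20 → W
n=24: reaches L-position 18 → W
L entries with 0 ≤ n ≤ 24: n = 0, 1, 2, 9, 10, 11, 18, 19, 20; that makes 9.

9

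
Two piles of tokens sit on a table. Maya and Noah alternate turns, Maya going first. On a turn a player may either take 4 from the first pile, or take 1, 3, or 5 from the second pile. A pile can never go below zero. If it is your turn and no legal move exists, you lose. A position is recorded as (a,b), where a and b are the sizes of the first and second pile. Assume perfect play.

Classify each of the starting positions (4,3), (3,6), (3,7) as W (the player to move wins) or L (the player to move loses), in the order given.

Use the standard recursion: the mover loses at a terminal position; elsewhere, the mover wins exactly when some move hands the opponent an L position.
No move ever increases a pile, so every position that can arise here has a ≤ 4 and b ≤ 7; it is enough to label the cells with 0 ≤ a ≤ 4 and 0 ≤ b ≤ 7.
Every move lowers a or b (never raises either), so fill the grid row by row in increasing a, and left to right within a row: each cell's successors are then already labelled.
      b=0  b=1  b=2  b=3  b=4  b=5  b=6  b=7
a=0:    L    W    L    W    L    W    L    W
a=1:    L    W    L    W    L    W    L    W
a=2:    L    W    L    W    L    W    L    W
a=3:    L    W    L    W    L    W    L    W
a=4:    W    L    W    L    W    L    W    L
Cells with no legal move (terminal, hence L): (0,0), (1,0), (2,0), (3,0).
The remaining L cells, each justified by listing all of its moves:
(0,2): →(0,1)(W) only, which is W, so L
(0,4): →(0,3)(W), (0,1)(W) — all W, so L
(0,6): →(0,5)(W), (0,3)(W), (0,1)(W) — all W, so L
(1,2): →(1,1)(W) only, which is W, so L
(1,4): →(1,3)(W), (1,1)(W) — all W, so L
(1,6): →(1,5)(W), (1,3)(W), (1,1)(W) — all W, so L
(2,2): →(2,1)(W) only, which is W, so L
(2,4): →(2,3)(W), (2,1)(W) — all W, so L
(2,6): →(2,5)(W), (2,3)(W), (2,1)(W) — all W, so L
(3,2): →(3,1)(W) only, which is W, so L
(3,4): →(3,3)(W), (3,1)(W) — all W, so L
(3,6): →(3,5)(W), (3,3)(W), (3,1)(W) — all W, so L
(4,1): →(0,1)(W), (4,0)(W) — all W, so L
(4,3): →(0,3)(W), (4,2)(W), (4,0)(W) — all W, so L
(4,5): →(0,5)(W), (4,4)(W), (4,2)(W), (4,0)(W) — all W, so L
(4,7): →(0,7)(W), (4,6)(W), (4,4)(W), (4,2)(W) — all W, so L
Every other cell has at least one move into one of the L cells above, so it is W.
(4,3): one of the L cells justified above, so L
(3,6): one of the L cells justified above, so L
(3,7): the move to (3,6) reaches an L cell, so W

(4,3): L, (3,6): L, (3,7): W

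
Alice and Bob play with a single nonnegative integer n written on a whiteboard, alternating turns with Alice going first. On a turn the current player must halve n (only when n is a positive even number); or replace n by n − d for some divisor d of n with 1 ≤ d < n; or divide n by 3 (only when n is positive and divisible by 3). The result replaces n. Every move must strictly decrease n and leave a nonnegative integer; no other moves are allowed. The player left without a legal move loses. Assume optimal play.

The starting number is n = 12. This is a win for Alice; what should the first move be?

Classify positions by backward induction: terminal positions (no move available) are L. From any other position, the mover wins iff some move reaches an L.
n=0: no move → L
n=1: no move → L
n=2: →1(L), so W
n=3: →1(L), so W
n=4: →2(W), 3(W) — all W, so L
n=5: →4(L), so W
n=6: →4(L), so W
n=7: →6(W) only, which is W, so L
n=8: →4(L), so W
n=9: →3(W), 6(W), 8(W) — all W, so L
n=10: →9(L), so W
n=11: →10(W) only, which is W, so L
n=12: →4(L), so W
From 12, the L positions reachable in one move are: 4, 9, 11. Any move reaching one of these is winning.

Move to 4.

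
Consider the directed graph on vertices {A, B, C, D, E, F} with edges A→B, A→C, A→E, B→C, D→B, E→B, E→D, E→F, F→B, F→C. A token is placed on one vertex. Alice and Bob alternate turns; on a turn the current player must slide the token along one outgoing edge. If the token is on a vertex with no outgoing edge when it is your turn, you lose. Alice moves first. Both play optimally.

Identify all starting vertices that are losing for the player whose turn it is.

Label each position W (a win for the player to move) or L (a loss). A position with no legal move is L; any other position is W exactly when some move reaches an L, and L when every move reaches a W.
Every edge goes from a vertex to one that appears earlier in the order C, B, F, D, E, A, so processing vertices in that order labels each vertex after all of its successors.
C: no outgoing edge → L
B: →C(L), so W
F: →C(L), so W
D: →B(W) only, which is W, so L
E: →D(L), so W
A: →C(L), so W
Reading off the rows marked L gives the requested list; there are 2 such vertices.

C, D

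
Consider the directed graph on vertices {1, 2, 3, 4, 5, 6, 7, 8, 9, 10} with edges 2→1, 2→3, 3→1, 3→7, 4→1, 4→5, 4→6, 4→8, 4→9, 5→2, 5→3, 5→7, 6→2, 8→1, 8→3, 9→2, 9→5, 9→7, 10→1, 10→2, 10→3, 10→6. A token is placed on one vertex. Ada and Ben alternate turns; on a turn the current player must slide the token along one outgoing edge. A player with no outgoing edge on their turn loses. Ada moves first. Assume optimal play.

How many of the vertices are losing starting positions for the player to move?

Classify positions by backward induction: terminal positions (no move available) are L. From any other position, the mover wins iff some move reaches an L.
Every edge goes from a vertex to one that appears earlier in the order 7, 1, 3, 2, 5, 6, 10, 9, 8, 4, so processing vertices in that order labels each vertex after all of its successors.
7: no outgoing edge → L
1: no outgoing edge → L
3: →1(L), so W
2: →1(L), so W
5: →7(L), so W
6: →2(W) only, which is W, so L
10: →6(L), so W
9: →7(L), so W
8: →1(L), so W
4: →6(L), so W
The L vertices are 1, 6, 7; that is 3 in all.

3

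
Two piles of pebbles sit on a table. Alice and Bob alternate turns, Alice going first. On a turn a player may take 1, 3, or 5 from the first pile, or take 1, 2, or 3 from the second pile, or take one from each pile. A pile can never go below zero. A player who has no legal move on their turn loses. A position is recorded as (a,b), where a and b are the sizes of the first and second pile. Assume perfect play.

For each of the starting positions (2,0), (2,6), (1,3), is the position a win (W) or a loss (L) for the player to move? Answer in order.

Classify positions by backward induction: terminal positions (no move available) are L. From any other position, the mover wins iff some move reaches an L.
No move ever increases a pile, so every position that can arise here has a ≤ 2 and b ≤ 6; it is enough to label the cells with 0 ≤ a ≤ 2 and 0 ≤ b ≤ 6.
Every move lowers a or b (never raises either), so fill the grid row by row in increasing a, and left to right within a row: each cell's successors are then already labelled.
      b=0  b=1  b=2  b=3  b=4  b=5  b=6
a=0:    L    W    W    W    L    W    W
a=1:    W    W    L    W    W    W    L
a=2:    L    W    W    W    L    W    W
Cells with no legal move (terminal, hence L): (0,0).
The remaining L cells, each justified by listing all of its moves:
(0,4): moves to (0,3)(W), (0,2)(W), (0,1)(W); every one is W ⇒ L
(1,2): moves to (0,2)(W), (1,1)(W), (1,0)(W), (0,1)(W); every one is W ⇒ L
(1,6): moves to (0,6)(W), (1,5)(W), (1,4)(W), (1,3)(W), (0,5)(W); every one is W ⇒ L
(2,0): the only move is to (1,0)(W), a W ⇒ L
(2,4): moves to (1,4)(W), (2,3)(W), (2,2)(W), (2,1)(W), (1,3)(W); every one is W ⇒ L
Every other cell has at least one move into one of the L cells above, so it is W.
(2,0): one of the L cells justified above, so L
(2,6): the move to (1,6) reaches an L cell, so W
(1,3): the move to (1,2) reaches an L cell, so W

(2,0): L, (2,6): W, (1,3): W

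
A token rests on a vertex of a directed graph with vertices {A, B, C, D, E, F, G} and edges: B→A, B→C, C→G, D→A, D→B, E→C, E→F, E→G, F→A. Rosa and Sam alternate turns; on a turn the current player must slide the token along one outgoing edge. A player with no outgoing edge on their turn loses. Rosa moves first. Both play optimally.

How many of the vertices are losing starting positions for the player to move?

2

Label each position W (a win for the player to move) or L (a loss). A position with no legal move is L; any other position is W exactly when some move reaches an L, and L when every move reaches a W.
Every edge goes from a vertex to one that appears earlier in the order G, A, F, C, B, D, E, so processing vertices in that order labels each vertex after all of its successors.
G: no outgoing edge → L
A: no outgoing edge → L
F: reaches L-position A → W
C: reaches L-position G → W
B: reaches L-position A → W
D: reaches L-position A → W
E: reaches L-position G → W
The L vertices are A, G; that is 2 in all.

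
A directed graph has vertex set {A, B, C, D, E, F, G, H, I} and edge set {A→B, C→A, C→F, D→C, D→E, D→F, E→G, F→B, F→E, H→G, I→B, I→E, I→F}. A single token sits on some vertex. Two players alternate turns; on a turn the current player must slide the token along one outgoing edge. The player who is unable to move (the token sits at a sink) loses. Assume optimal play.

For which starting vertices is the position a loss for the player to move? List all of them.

B, C, G

Positions with no move are L. A position that does have a move is losing for the player to move precisely when every available move leads to a winning position for the opponent. Fill in the labels:
Every edge goes from a vertex to one that appears earlier in the order B, G, E, A, F, C, I, D, H, so processing vertices in that order labels each vertex after all of its successors.
B: no outgoing edge → L
G: no outgoing edge → L
E: reaches L-position G → W
A: reaches L-position B → W
F: reaches L-position B → W
C: only reaches F(W), A(W), all W → L
I: reaches L-position B → W
D: reaches L-position C → W
H: reaches L-position G → W
The losing starting vertices are exactly the entries labelled L in this table (3 of them).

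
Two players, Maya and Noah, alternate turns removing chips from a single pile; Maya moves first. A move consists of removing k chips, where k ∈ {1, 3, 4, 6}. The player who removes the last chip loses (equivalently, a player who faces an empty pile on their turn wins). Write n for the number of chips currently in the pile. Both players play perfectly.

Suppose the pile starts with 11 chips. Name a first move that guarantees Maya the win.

Positions with no move are W. A position that does have a move is losing for the player to move precisely when every available move leads to a winning position for the opponent. Fill in the labels:
n=0: no move; the opponent has just taken the last chip and therefore loses → W
n=1: the only move is to 0(W), a W ⇒ L
n=2: can move to 1, which is L ⇒ W
n=3: moves to 2(W), 0(W); every one is W ⇒ L
n=4: can move to 3, which is L ⇒ W
n=5: can move to 1, which is L ⇒ W
n=6: can move to 3, which is L ⇒ W
n=7: can move to 3, which is L ⇒ W
n=8: moves to 7(W), 5(W), 4(W), 2(W); every one is W ⇒ L
n=9: can move to 8, which is L ⇒ W
n=10: moves to 9(W), 7(W), 6(W), 4(W); every one is W ⇒ L
n=11: can move to 10, which is L ⇒ W
From 11, the L positions reachable in one move are: 10, 8. Any move reaching one of these is winning.

Remove 1, leaving 10.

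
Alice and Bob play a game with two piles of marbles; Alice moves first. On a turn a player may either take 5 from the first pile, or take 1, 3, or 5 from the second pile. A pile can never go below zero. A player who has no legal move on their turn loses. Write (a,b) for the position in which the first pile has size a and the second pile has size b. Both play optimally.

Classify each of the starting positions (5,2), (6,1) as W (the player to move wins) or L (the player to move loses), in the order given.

Use the standard recursion: the mover loses at a terminal position; elsewhere, the mover wins exactly when some move hands the opponent an L position.
No move ever increases a pile, so every position that can arise here has a ≤ 6 and b ≤ 2; it is enough to label the cells with 0 ≤ a ≤ 6 and 0 ≤ b ≤ 2.
Every move lowers a or b (never raises either), so fill the grid row by row in increasing a, and left to right within a row: each cell's successors are then already labelled.
      b=0  b=1  b=2
a=0:    L    W    L
a=1:    L    W    L
a=2:    L    W    L
a=3:    L    W    L
a=4:    L    W    L
a=5:    W    L    W
a=6:    W    L    W
Cells with no legal move (terminal, hence L): (0,0), (1,0), (2,0), (3,0), (4,0).
The remaining L cells, each justified by listing all of its moves:
(0,2): the only move is to (0,1)(W), a W ⇒ L
(1,2): the only move is to (1,1)(W), a W ⇒ L
(2,2): the only move is to (2,1)(W), a W ⇒ L
(3,2): the only move is to (3,1)(W), a W ⇒ L
(4,2): the only move is to (4,1)(W), a W ⇒ L
(5,1): moves to (0,1)(W), (5,0)(W); every one is W ⇒ L
(6,1): moves to (1,1)(W), (6,0)(W); every one is W ⇒ L
Every other cell has at least one move into one of the L cells above, so it is W.
(5,2): the move to (0,2) reaches an L cell, so W
(6,1): one of the L cells justified above, so L

(5,2): W, (6,1): L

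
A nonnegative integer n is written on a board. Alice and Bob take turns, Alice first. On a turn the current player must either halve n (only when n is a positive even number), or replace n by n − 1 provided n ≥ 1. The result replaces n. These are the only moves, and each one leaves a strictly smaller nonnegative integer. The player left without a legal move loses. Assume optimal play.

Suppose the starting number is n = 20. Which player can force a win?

Label each position W (a win for the player to move) or L (a loss). A position with no legal move is L; any other position is W exactly when some move reaches an L, and L when every move reaches a W.
n=0: no move → L
n=1: →0(L), so W
n=2: →1(W) only, which is W, so L
n=3: →2(L), so W
n=4: →2(L), so W
n=5: →4(W) only, which is W, so L
n=6: →5(L), so W
n=7: →6(W) only, which is W, so L
n=8: →7(L), so W
n=9: →8(W) only, which is W, so L
n=10: →5(L), so W
n=11: →10(W) only, which is W, so L
n=12: →11(L), so W
n=13: →12(W) only, which is W, so L
n=14: →7(L), so W
n=15: →14(W) only, which is W, so L
n=16: →15(L), so W
n=17: →16(W) only, which is W, so L
n=18: →9(L), so W
n=19: →18(W) only, which is W, so L
n=20: →19(L), so W
From 20 Alice can move to 19, reaching an L position.

Alice wins.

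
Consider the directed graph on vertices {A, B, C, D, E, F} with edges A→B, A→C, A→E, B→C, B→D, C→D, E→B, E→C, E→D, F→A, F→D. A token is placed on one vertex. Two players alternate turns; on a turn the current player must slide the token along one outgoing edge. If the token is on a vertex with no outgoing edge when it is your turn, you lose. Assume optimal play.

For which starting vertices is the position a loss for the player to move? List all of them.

A, D

Positions with no move are L. A position that does have a move is losing for the player to move precisely when every available move leads to a winning position for the opponent. Fill in the labels:
Every edge goes from a vertex to one that appears earlier in the order D, C, B, E, A, F, so processing vertices in that order labels each vertex after all of its successors.
D: no outgoing edge → L
C: can move to D, which is L ⇒ W
B: can move to D, which is L ⇒ W
E: can move to D, which is L ⇒ W
A: moves to E(W), B(W), C(W); every one is W ⇒ L
F: can move to A, which is L ⇒ W
The losing starting vertices are exactly the entries labelled L in this table (2 of them).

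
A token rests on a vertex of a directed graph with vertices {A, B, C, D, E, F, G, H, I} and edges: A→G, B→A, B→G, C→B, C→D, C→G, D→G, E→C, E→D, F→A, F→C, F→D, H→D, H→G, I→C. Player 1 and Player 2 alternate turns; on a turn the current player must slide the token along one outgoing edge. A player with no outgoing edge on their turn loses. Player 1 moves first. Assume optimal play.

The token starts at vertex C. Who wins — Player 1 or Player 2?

Player 1 wins.

Label each position W (a win for the player to move) or L (a loss). A position with no legal move is L; any other position is W exactly when some move reaches an L, and L when every move reaches a W.
Every edge goes from a vertex to one that appears earlier in the order G, A, B, D, C, I, E, F, H, so processing vertices in that order labels each vertex after all of its successors.
G: no outgoing edge → L
A: can move to G, which is L ⇒ W
B: can move to G, which is L ⇒ W
D: can move to G, which is L ⇒ W
C: can move to G, which is L ⇒ W
I: the only move is to C(W), a W ⇒ L
E: moves to C(W), D(W); every one is W ⇒ L
F: moves to C(W), D(W), A(W); every one is W ⇒ L
H: can move to G, which is L ⇒ W
From C Player 1 can move to G, reaching an L position.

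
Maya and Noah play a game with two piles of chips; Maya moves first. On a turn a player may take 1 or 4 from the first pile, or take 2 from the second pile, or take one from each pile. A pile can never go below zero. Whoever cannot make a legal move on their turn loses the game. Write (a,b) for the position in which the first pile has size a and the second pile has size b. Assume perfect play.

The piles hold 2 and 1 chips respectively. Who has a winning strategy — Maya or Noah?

Compute win/loss labels from the base case upward. A position with no move is L. Any other position is W if it can reach an L in one move, else L.
No move ever increases a pile, so every position that can arise here has a ≤ 2 and b ≤ 1; it is enough to label the cells with 0 ≤ a ≤ 2 and 0 ≤ b ≤ 1.
Every move lowers a or b (never raises either), so fill the grid row by row in increasing a, and left to right within a row: each cell's successors are then already labelled.
      b=0  b=1
a=0:    L    L
a=1:    W    W
a=2:    L    L
Cells with no legal move (terminal, hence L): (0,0), (0,1).
The remaining L cells, each justified by listing all of its moves:
(2,0): only reaches (1,0)(W), which is W → L
(2,1): only reaches (1,1)(W), (1,0)(W), all W → L
Every other cell has at least one move into one of the L cells above, so it is W.
Every move from (2,1) reaches a W position, so the mover loses.

Noah wins.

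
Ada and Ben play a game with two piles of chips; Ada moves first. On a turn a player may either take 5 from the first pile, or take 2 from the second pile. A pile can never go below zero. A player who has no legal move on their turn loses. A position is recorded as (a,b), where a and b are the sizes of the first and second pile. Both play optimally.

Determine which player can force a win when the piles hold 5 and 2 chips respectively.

Positions with no move are L. A position that does have a move is losing for the player to move precisely when every available move leads to a winning position for the opponent. Fill in the labels:
No move ever increases a pile, so every position that can arise here has a ≤ 5 and b ≤ 2; it is enough to label the cells with 0 ≤ a ≤ 5 and 0 ≤ b ≤ 2.
Every move lowers a or b (never raises either), so fill the grid row by row in increasing a, and left to right within a row: each cell's successors are then already labelled.
      b=0  b=1  b=2
a=0:    L    L    W
a=1:    L    L    W
a=2:    L    L    W
a=3:    L    L    W
a=4:    L    L    W
a=5:    W    W    L
Cells with no legal move (terminal, hence L): (0,0), (0,1), (1,0), (1,1), (2,0), (2,1), (3,0), (3,1), (4,0), (4,1).
The remaining L cells, each justified by listing all of its moves:
(5,2): →(0,2)(W), (5,0)(W) — all W, so L
Every other cell has at least one move into one of the L cells above, so it is W.
Every move from (5,2) reaches a W position, so the mover loses.

Ben wins.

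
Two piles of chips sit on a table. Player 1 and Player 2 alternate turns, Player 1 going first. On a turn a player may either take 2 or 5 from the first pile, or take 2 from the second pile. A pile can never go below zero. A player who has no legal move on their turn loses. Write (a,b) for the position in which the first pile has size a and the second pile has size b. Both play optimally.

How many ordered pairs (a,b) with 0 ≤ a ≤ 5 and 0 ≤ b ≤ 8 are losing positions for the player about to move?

23

Classify positions by backward induction: terminal positions (no move available) are L. From any other position, the mover wins iff some move reaches an L.
Every move lowers a or b (never raises either), so fill the grid row by row in increasing a, and left to right within a row: each cell's successors are then already labelled.
      b=0  b=1  b=2  b=3  b=4  b=5  b=6  b=7  b=8
a=0:    L    L    W    W    L    L    W    W    L
a=1:    L    L    W    W    L    L    W    W    L
a=2:    W    W    L    L    W    W    L    L    W
a=3:    W    W    L    L    W    W    L    L    W
a=4:    L    L    W    W    L    L    W    W    L
a=5:    W    W    W    W    W    W    W    W    W
Cells with no legal move (terminal, hence L): (0,0), (0,1), (1,0), (1,1).
The remaining L cells, each justified by listing all of its moves:
(0,4): the only move is to (0,2)(W), a W ⇒ L
(0,5): the only move is to (0,3)(W), a W ⇒ L
(0,8): the only move is to (0,6)(W), a W ⇒ L
(1,4): the only move is to (1,2)(W), a W ⇒ L
(1,5): the only move is to (1,3)(W), a W ⇒ L
(1,8): the only move is to (1,6)(W), a W ⇒ L
(2,2): moves to (0,2)(W), (2,0)(W); every one is W ⇒ L
(2,3): moves to (0,3)(W), (2,1)(W); every one is W ⇒ L
(2,6): moves to (0,6)(W), (2,4)(W); every one is W ⇒ L
(2,7): moves to (0,7)(W), (2,5)(W); every one is W ⇒ L
(3,2): moves to (1,2)(W), (3,0)(W); every one is W ⇒ L
(3,3): moves to (1,3)(W), (3,1)(W); every one is W ⇒ L
(3,6): moves to (1,6)(W), (3,4)(W); every one is W ⇒ L
(3,7): moves to (1,7)(W), (3,5)(W); every one is W ⇒ L
(4,0): the only move is to (2,0)(W), a W ⇒ L
(4,1): the only move is to (2,1)(W), a W ⇒ L
(4,4): moves to (2,4)(W), (4,2)(W); every one is W ⇒ L
(4,5): moves to (2,5)(W), (4,3)(W); every one is W ⇒ L
(4,8): moves to (2,8)(W), (4,6)(W); every one is W ⇒ L
Every other cell has at least one move into one of the L cells above, so it is W.
L cells per row: a=0: 5, a=1: 5, a=2: 4, a=3: 4, a=4: 5, a=5: 0; total 23.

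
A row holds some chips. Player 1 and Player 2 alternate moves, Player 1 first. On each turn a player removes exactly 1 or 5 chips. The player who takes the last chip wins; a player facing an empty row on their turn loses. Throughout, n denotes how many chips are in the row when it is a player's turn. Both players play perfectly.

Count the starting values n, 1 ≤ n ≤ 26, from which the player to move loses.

Build the W/L table. Terminal = L. A non-terminal position is W if it has a move to some L; otherwise it is L.
n=0: no move → L
n=1: →0(L), so W
n=2: →1(W) only, which is W, so L
n=3: →2(L), so W
n=4: →3(W) only, which is W, so L
n=5: →4(L), so W
n=6: →5(W), 1(W) — all W, so L
n=7: →6(L), so W
n=8: →7(W), 3(W) — all W, so L
n=9: →8(L), so W
n=10: →9(W), 5(W) — all W, so L
n=11: →10(L), so W
n=12: →11(W), 7(W) — all W, so L
n=13: →12(L), so W
n=14: →13(W), 9(W) — all W, so L
n=15: →14(L), so W
n=16: →15(W), 11(W) — all W, so L
n=17: →16(L), so W
n=18: →17(W), 13(W) — all W, so L
n=19: →18(L), so W
n=20: →19(W), 15(W) — all W, so L
n=21: →20(L), so W
n=22: →21(W), 17(W) — all W, so L
n=23: →22(L), so W
n=24: →23(W), 19(W) — all W, so L
n=25: →24(L), so W
n=26: →25(W), 21(W) — all W, so L
L entries with 1 ≤ n ≤ 26 (n=0 is outside the asked range and is not counted): n = 2, 4, 6, 8, 10, 12, 14, 16, 18, 20, 22, 24, 26; that makes 13.

13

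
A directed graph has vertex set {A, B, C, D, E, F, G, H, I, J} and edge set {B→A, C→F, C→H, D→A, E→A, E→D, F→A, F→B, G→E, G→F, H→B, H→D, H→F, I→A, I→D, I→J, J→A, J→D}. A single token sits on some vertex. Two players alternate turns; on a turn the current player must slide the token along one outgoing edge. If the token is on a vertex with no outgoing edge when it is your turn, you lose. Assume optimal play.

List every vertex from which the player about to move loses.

Work bottom-up. With no move the player to move loses. Otherwise the position is W if at least one move leads to an L position for the opponent, and L if every move leads to a W.
Every edge goes from a vertex to one that appears earlier in the order A, D, J, I, E, B, F, H, G, C, so processing vertices in that order labels each vertex after all of its successors.
A: no outgoing edge → L
D: →A(L), so W
J: →A(L), so W
I: →A(L), so W
E: →A(L), so W
B: →A(L), so W
F: →A(L), so W
H: →F(W), B(W), D(W) — all W, so L
G: →F(W), E(W) — all W, so L
C: →H(L), so W
The losing starting vertices are exactly the entries labelled L in this table (3 of them).

A, G, H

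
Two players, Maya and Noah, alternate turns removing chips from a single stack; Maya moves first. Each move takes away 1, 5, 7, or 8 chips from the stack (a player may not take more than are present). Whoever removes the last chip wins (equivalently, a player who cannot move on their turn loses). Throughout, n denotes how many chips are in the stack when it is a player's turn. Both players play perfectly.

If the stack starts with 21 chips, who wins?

Classify positions by backward induction: terminal positions (no move available) are L. From any other position, the mover wins iff some move reaches an L.
n=0: no move → L
n=1: W (go to 0, an L position)
n=2: L (sole option 1(W) is W)
n=3: W (go to 2, an L position)
n=4: L (sole option 3(W) is W)
n=5: W (go to 4, an L position)
n=6: L (options 5(W), 1(W) are all W)
n=7: W (go to 6, an L position)
n=8: W (go to 0, an L position)
n=9: W (go to 4, an L position)
n=10: W (go to 2, an L position)
n=11: W (go to 6, an L position)
n=12: W (go to 4, an L position)
n=13: W (go to 6, an L position)
n=14: W (go to 6, an L position)
n=15: L (options 14(W), 10(W), 8(W), 7(W) are all W)
n=16: W (go to 15, an L position)
n=17: L (options 16(W), 12(W), 10(W), 9(W) are all W)
n=18: W (go to 17, an L position)
n=19: L (options 18(W), 14(W), 12(W), 11(W) are all W)
n=20: W (go to 19, an L position)
n=21: L (options 20(W), 16(W), 14(W), 13(W) are all W)
Every move from 21 reaches a W position, so the mover loses.

Noah wins.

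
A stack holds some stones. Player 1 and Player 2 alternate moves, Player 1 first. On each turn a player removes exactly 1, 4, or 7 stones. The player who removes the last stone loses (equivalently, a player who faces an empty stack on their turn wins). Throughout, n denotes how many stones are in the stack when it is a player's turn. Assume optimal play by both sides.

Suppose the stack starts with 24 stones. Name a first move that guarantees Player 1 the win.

Remove 7, leaving 17.

Use the standard recursion: the mover wins at a terminal position; elsewhere, the mover wins exactly when some move hands the opponent an L position.
n=0: no move; the opponent has just taken the last stone and therefore loses → W
n=1: L (sole option 0(W) is W)
n=2: W (go to 1, an L position)
n=3: L (sole option 2(W) is W)
n=4: W (go to 3, an L position)
n=5: W (go to 1, an L position)
n=6: L (options 5(W), 2(W) are all W)
n=7: W (go to 6, an L position)
n=8: W (go to 1, an L position)
n=9: L (options 8(W), 5(W), 2(W) are all W)
n=10: W (go to 9, an L position)
n=11: L (options 10(W), 7(W), 4(W) are all W)
n=12: W (go to 11, an L position)
n=13: W (go to 9, an L position)
n=14: L (options 13(W), 10(W), 7(W) are all W)
n=15: W (go to 14, an L position)
n=16: W (go to 9, an L position)
n=17: L (options 16(W), 13(W), 10(W) are all W)
n=18: W (go to 17, an L position)
n=19: L (options 18(W), 15(W), 12(W) are all W)
n=20: W (go to 19, an L position)
n=21: W (go to 17, an L position)
n=22: L (options 21(W), 18(W), 15(W) are all W)
n=23: W (go to 22, an L position)
n=24: W (go to 17, an L position)
From 24, the L positions reachable in one move are: 17.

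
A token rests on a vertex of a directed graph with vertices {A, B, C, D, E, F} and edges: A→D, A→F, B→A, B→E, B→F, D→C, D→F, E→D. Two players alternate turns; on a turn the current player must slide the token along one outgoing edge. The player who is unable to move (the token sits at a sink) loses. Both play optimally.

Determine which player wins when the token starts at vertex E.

The second player wins.

Label each position W (a win for the player to move) or L (a loss). A position with no legal move is L; any other position is W exactly when some move reaches an L, and L when every move reaches a W.
Every edge goes from a vertex to one that appears earlier in the order F, C, D, E, A, B, so processing vertices in that order labels each vertex after all of its successors.
F: no outgoing edge → L
C: no outgoing edge → L
D: reaches L-position C → W
E: only reaches D(W), which is W → L
A: reaches L-position F → W
B: reaches L-position E → W
The starting position E is L: whatever the player to move does, the opponent receives a W position.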